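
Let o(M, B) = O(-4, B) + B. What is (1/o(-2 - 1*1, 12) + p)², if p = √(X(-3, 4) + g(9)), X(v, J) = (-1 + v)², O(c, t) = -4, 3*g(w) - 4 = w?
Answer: 3907/192 + √183/12 ≈ 21.476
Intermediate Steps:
g(w) = 4/3 + w/3
o(M, B) = -4 + B
p = √183/3 (p = √((-1 - 3)² + (4/3 + (⅓)*9)) = √((-4)² + (4/3 + 3)) = √(16 + 13/3) = √(61/3) = √183/3 ≈ 4.5092)
(1/o(-2 - 1*1, 12) + p)² = (1/(-4 + 12) + √183/3)² = (1/8 + √183/3)² = (⅛ + √183/3)²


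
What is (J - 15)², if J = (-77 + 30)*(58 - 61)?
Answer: 15876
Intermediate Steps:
J = 141 (J = -47*(-3) = 141)
(J - 15)² = (141 - 15)² = 126² = 15876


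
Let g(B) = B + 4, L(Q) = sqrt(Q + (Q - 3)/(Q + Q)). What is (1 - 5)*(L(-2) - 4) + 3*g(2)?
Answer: 34 - 2*I*sqrt(3) ≈ 34.0 - 3.4641*I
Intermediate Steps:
L(Q) = sqrt(Q + (-3 + Q)/(2*Q)) (L(Q) = sqrt(Q + (-3 + Q)/((2*Q))) = sqrt(Q + (-3 + Q)*(1/(2*Q))) = sqrt(Q + (-3 + Q)/(2*Q)))
g(B) = 4 + B
(1 - 5)*(L(-2) - 4) + 3*g(2) = (1 - 5)*(sqrt(2 - 6/(-2) + 4*(-2))/2 - 4) + 3*(4 + 2) = -4*(sqrt(2 - 6*(-1/2) - 8)/2 - 4) + 3*6 = -4*(sqrt(2 + 3 - 8)/2 - 4) + 18 = -4*(sqrt(-3)/2 - 4) + 18 = -4*((I*sqrt(3))/2 - 4) + 18 = -4*(I*sqrt(3)/2 - 4) + 18 = -4*(-4 + I*sqrt(3)/2) + 18 = (16 - 2*I*sqrt(3)) + 18 = 34 - 2*I*sqrt(3)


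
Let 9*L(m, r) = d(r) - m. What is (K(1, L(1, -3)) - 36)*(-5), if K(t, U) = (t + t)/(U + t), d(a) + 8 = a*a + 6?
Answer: 174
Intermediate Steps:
d(a) = -2 + a**2 (d(a) = -8 + (a*a + 6) = -8 + (a**2 + 6) = -8 + (6 + a**2) = -2 + a**2)
L(m, r) = -2/9 - m/9 + r**2/9 (L(m, r) = ((-2 + r**2) - m)/9 = (-2 + r**2 - m)/9 = -2/9 - m/9 + r**2/9)
K(t, U) = 2*t/(U + t) (K(t, U) = (2*t)/(U + t) = 2*t/(U + t))
(K(1, L(1, -3)) - 36)*(-5) = (2*1/((-2/9 - 1/9*1 + (1/9)*(-3)**2) + 1) - 36)*(-5) = (2*1/((-2/9 - 1/9 + (1/9)*9) + 1) - 36)*(-5) = (2*1/((-2/9 - 1/9 + 1) + 1) - 36)*(-5) = (2*1/(2/3 + 1) - 36)*(-5) = (2*1/(5/3) - 36)*(-5) = (2*1*(3/5) - 36)*(-5) = (6/5 - 36)*(-5) = -174/5*(-5) = 174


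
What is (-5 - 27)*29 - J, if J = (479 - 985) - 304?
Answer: -118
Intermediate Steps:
J = -810 (J = -506 - 304 = -810)
(-5 - 27)*29 - J = (-5 - 27)*29 - 1*(-810) = -32*29 + 810 = -928 + 810 = -118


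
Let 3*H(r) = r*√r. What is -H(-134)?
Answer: 134*I*√134/3 ≈ 517.05*I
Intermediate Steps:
H(r) = r^(3/2)/3 (H(r) = (r*√r)/3 = r^(3/2)/3)
-H(-134) = -(-134)^(3/2)/3 = -(-134*I*√134)/3 = -(-134)*I*√134/3 = 134*I*√134/3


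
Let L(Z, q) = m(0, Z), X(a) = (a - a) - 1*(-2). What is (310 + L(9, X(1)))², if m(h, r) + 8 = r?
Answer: 96721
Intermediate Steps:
X(a) = 2 (X(a) = 0 + 2 = 2)
m(h, r) = -8 + r
L(Z, q) = -8 + Z
(310 + L(9, X(1)))² = (310 + (-8 + 9))² = (310 + 1)² = 311² = 96721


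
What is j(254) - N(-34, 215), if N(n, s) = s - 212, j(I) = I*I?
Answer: 64513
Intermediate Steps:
j(I) = I²
N(n, s) = -212 + s
j(254) - N(-34, 215) = 254² - (-212 + 215) = 64516 - 1*3 = 64516 - 3 = 64513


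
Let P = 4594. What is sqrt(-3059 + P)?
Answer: sqrt(1535) ≈ 39.179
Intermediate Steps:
sqrt(-3059 + P) = sqrt(-3059 + 4594) = sqrt(1535)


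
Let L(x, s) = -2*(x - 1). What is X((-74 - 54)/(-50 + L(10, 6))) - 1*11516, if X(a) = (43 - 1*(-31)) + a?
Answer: -194482/17 ≈ -11440.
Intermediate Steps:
L(x, s) = 2 - 2*x (L(x, s) = -2*(-1 + x) = 2 - 2*x)
X(a) = 74 + a (X(a) = (43 + 31) + a = 74 + a)
X((-74 - 54)/(-50 + L(10, 6))) - 1*11516 = (74 + (-74 - 54)/(-50 + (2 - 2*10))) - 1*11516 = (74 - 128/(-50 + (2 - 20))) - 11516 = (74 - 128/(-50 - 18)) - 11516 = (74 - 128/(-68)) - 11516 = (74 - 128*(-1/68)) - 11516 = (74 + 32/17) - 11516 = 1290/17 - 11516 = -194482/17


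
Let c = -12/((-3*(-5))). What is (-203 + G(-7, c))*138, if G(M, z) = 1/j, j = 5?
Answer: -139932/5 ≈ -27986.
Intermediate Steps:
c = -4/5 (c = -12/15 = -12*1/15 = -4/5 ≈ -0.80000)
G(M, z) = 1/5
(-203 + G(-7, c))*138 = (-203 + 1/5)*138 = -1014/5*138 = -139932/5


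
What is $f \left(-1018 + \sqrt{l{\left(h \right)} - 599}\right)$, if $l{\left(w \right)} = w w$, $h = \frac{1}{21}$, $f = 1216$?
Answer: $-1237888 + \frac{1216 i \sqrt{264158}}{21} \approx -1.2379 \cdot 10^{6} + 29761.0 i$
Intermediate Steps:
$h = \frac{1}{21} \approx 0.047619$
$l{\left(w \right)} = w^{2}$
$f \left(-1018 + \sqrt{l{\left(h \right)} - 599}\right) = 1216 \left(-1018 + \sqrt{\left(\frac{1}{21}\right)^{2} - 599}\right) = 1216 \left(-1018 + \sqrt{\frac{1}{441} - 599}\right) = 1216 \left(-1018 + \sqrt{- \frac{264158}{441}}\right) = 1216 \left(-1018 + \frac{i \sqrt{264158}}{21}\right) = -1237888 + \frac{1216 i \sqrt{264158}}{21}$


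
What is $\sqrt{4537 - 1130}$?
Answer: $\sqrt{3407} \approx 58.37$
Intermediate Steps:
$\sqrt{4537 - 1130} = \sqrt{3407}$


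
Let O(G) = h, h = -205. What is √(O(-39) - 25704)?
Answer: I*√25909 ≈ 160.96*I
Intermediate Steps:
O(G) = -205
√(O(-39) - 25704) = √(-205 - 25704) = √(-25909) = I*√25909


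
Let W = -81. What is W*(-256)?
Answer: 20736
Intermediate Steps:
W*(-256) = -81*(-256) = 20736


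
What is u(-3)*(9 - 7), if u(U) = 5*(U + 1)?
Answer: -20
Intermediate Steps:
u(U) = 5 + 5*U (u(U) = 5*(1 + U) = 5 + 5*U)
u(-3)*(9 - 7) = (5 + 5*(-3))*(9 - 7) = (5 - 15)*2 = -10*2 = -20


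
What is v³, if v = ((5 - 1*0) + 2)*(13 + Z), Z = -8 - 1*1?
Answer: 21952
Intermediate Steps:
Z = -9 (Z = -8 - 1 = -9)
v = 28 (v = ((5 - 1*0) + 2)*(13 - 9) = ((5 + 0) + 2)*4 = (5 + 2)*4 = 7*4 = 28)
v³ = 28³ = 21952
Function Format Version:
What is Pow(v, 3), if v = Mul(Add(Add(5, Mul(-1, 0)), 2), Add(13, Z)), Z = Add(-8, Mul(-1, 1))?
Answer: 21952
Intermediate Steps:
Z = -9 (Z = Add(-8, -1) = -9)
v = 28 (v = Mul(Add(Add(5, Mul(-1, 0)), 2), Add(13, -9)) = Mul(Add(Add(5, 0), 2), 4) = Mul(Add(5, 2), 4) = Mul(7, 4) = 28)
Pow(v, 3) = Pow(28, 3) = 21952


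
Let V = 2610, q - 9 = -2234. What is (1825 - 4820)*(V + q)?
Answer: -1153075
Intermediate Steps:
q = -2225 (q = 9 - 2234 = -2225)
(1825 - 4820)*(V + q) = (1825 - 4820)*(2610 - 2225) = -2995*385 = -1153075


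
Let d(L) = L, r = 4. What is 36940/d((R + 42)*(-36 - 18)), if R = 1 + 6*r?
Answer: -18470/1809 ≈ -10.210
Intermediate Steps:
R = 25 (R = 1 + 6*4 = 1 + 24 = 25)
36940/d((R + 42)*(-36 - 18)) = 36940/(((25 + 42)*(-36 - 18))) = 36940/((67*(-54))) = 36940/(-3618) = 36940*(-1/3618) = -18470/1809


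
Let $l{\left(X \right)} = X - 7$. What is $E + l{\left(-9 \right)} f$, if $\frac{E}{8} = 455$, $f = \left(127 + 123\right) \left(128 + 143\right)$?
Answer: $-1080360$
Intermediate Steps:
$l{\left(X \right)} = -7 + X$
$f = 67750$ ($f = 250 \cdot 271 = 67750$)
$E = 3640$ ($E = 8 \cdot 455 = 3640$)
$E + l{\left(-9 \right)} f = 3640 + \left(-7 - 9\right) 67750 = 3640 - 1084000 = -1080360$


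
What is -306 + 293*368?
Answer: 107518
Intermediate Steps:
-306 + 293*368 = -306 + 107824 = 107518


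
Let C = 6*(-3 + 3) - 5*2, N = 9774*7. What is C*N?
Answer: -684180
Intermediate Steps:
N = 68418
C = -10 (C = 6*0 - 10 = 0 - 10 = -10)
C*N = -10*68418 = -684180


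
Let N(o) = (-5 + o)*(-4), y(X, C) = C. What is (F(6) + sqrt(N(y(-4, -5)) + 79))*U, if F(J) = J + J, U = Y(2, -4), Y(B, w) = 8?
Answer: 96 + 8*sqrt(119) ≈ 183.27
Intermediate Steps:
U = 8
F(J) = 2*J
N(o) = 20 - 4*o
(F(6) + sqrt(N(y(-4, -5)) + 79))*U = (2*6 + sqrt((20 - 4*(-5)) + 79))*8 = (12 + sqrt((20 + 20) + 79))*8 = (12 + sqrt(40 + 79))*8 = (12 + sqrt(119))*8 = 96 + 8*sqrt(119)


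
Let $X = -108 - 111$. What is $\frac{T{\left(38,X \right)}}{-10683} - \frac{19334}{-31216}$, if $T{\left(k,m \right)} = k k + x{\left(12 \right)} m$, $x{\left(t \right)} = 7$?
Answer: $\frac{104661673}{166740264} \approx 0.62769$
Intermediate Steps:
$X = -219$ ($X = -108 - 111 = -219$)
$T{\left(k,m \right)} = k^{2} + 7 m$ ($T{\left(k,m \right)} = k k + 7 m = k^{2} + 7 m$)
$\frac{T{\left(38,X \right)}}{-10683} - \frac{19334}{-31216} = \frac{38^{2} + 7 \left(-219\right)}{-10683} - \frac{19334}{-31216} = \left(1444 - 1533\right) \left(- \frac{1}{10683}\right) - - \frac{9667}{15608} = \left(-89\right) \left(- \frac{1}{10683}\right) + \frac{9667}{15608} = \frac{89}{10683} + \frac{9667}{15608} = \frac{104661673}{166740264}$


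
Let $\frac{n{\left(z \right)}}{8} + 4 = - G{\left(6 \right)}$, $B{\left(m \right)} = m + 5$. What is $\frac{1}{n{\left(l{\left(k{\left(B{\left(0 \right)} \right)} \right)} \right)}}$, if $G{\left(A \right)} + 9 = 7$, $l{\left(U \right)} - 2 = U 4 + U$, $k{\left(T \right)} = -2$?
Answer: $- \frac{1}{16} \approx -0.0625$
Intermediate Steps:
$B{\left(m \right)} = 5 + m$
$l{\left(U \right)} = 2 + 5 U$ ($l{\left(U \right)} = 2 + \left(U 4 + U\right) = 2 + \left(4 U + U\right) = 2 + 5 U$)
$G{\left(A \right)} = -2$ ($G{\left(A \right)} = -9 + 7 = -2$)
$n{\left(z \right)} = -16$ ($n{\left(z \right)} = -32 + 8 \left(\left(-1\right) \left(-2\right)\right) = -32 + 8 \cdot 2 = -32 + 16 = -16$)
$\frac{1}{n{\left(l{\left(k{\left(B{\left(0 \right)} \right)} \right)} \right)}} = \frac{1}{-16} = - \frac{1}{16}$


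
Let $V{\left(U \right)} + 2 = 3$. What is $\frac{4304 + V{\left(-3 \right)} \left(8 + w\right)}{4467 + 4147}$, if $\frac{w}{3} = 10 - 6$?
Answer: $\frac{2162}{4307} \approx 0.50197$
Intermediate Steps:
$V{\left(U \right)} = 1$ ($V{\left(U \right)} = -2 + 3 = 1$)
$w = 12$ ($w = 3 \left(10 - 6\right) = 3 \cdot 4 = 12$)
$\frac{4304 + V{\left(-3 \right)} \left(8 + w\right)}{4467 + 4147} = \frac{4304 + 1 \left(8 + 12\right)}{4467 + 4147} = \frac{4304 + 1 \cdot 20}{8614} = \left(4304 + 20\right) \frac{1}{8614} = 4324 \cdot \frac{1}{8614} = \frac{2162}{4307}$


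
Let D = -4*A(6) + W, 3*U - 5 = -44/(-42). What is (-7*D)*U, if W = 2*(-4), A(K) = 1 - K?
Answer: -508/3 ≈ -169.33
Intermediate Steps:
W = -8
U = 127/63 (U = 5/3 + (-44/(-42))/3 = 5/3 + (-44*(-1/42))/3 = 5/3 + (⅓)*(22/21) = 5/3 + 22/63 = 127/63 ≈ 2.0159)
D = 12 (D = -4*(1 - 1*6) - 8 = -4*(1 - 6) - 8 = -4*(-5) - 8 = 20 - 8 = 12)
(-7*D)*U = -7*12*(127/63) = -84*127/63 = -508/3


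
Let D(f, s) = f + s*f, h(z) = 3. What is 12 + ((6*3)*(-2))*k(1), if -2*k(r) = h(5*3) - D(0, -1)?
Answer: 66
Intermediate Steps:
D(f, s) = f + f*s
k(r) = -3/2 (k(r) = -(3 - 0*(1 - 1))/2 = -(3 - 0*0)/2 = -(3 - 1*0)/2 = -(3 + 0)/2 = -½*3 = -3/2)
12 + ((6*3)*(-2))*k(1) = 12 + ((6*3)*(-2))*(-3/2) = 12 + (18*(-2))*(-3/2) = 12 - 36*(-3/2) = 12 + 54 = 66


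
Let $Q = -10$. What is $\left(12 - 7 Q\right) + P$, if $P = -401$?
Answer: $-319$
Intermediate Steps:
$\left(12 - 7 Q\right) + P = \left(12 - -70\right) - 401 = \left(12 + 70\right) - 401 = 82 - 401 = -319$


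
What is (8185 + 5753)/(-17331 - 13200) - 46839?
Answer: -476685149/10177 ≈ -46839.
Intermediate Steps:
(8185 + 5753)/(-17331 - 13200) - 46839 = 13938/(-30531) - 46839 = 13938*(-1/30531) - 46839 = -4646/10177 - 46839 = -476685149/10177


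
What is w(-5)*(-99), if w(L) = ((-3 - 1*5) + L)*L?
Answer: -6435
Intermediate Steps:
w(L) = L*(-8 + L) (w(L) = ((-3 - 5) + L)*L = (-8 + L)*L = L*(-8 + L))
w(-5)*(-99) = -5*(-8 - 5)*(-99) = -5*(-13)*(-99) = 65*(-99) = -6435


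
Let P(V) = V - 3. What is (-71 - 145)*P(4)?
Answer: -216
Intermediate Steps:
P(V) = -3 + V
(-71 - 145)*P(4) = (-71 - 145)*(-3 + 4) = -216*1 = -216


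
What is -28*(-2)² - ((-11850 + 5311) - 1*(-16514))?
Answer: -10087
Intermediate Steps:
-28*(-2)² - ((-11850 + 5311) - 1*(-16514)) = -28*4 - (-6539 + 16514) = -112 - 1*9975 = -112 - 9975 = -10087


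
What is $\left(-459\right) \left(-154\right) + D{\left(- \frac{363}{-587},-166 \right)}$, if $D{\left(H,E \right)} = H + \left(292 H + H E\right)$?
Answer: $\frac{41538783}{587} \approx 70765.0$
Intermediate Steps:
$D{\left(H,E \right)} = 293 H + E H$ ($D{\left(H,E \right)} = H + \left(292 H + E H\right) = 293 H + E H$)
$\left(-459\right) \left(-154\right) + D{\left(- \frac{363}{-587},-166 \right)} = \left(-459\right) \left(-154\right) + - \frac{363}{-587} \left(293 - 166\right) = 70686 + \left(-363\right) \left(- \frac{1}{587}\right) 127 = 70686 + \frac{363}{587} \cdot 127 = 70686 + \frac{46101}{587} = \frac{41538783}{587}$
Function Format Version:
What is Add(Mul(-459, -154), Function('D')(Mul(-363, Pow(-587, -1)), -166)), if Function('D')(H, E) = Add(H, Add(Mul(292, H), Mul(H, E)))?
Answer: Rational(41538783, 587) ≈ 70765.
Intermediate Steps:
Function('D')(H, E) = Add(Mul(293, H), Mul(E, H)) (Function('D')(H, E) = Add(H, Add(Mul(292, H), Mul(E, H))) = Add(Mul(293, H), Mul(E, H)))
Add(Mul(-459, -154), Function('D')(Mul(-363, Pow(-587, -1)), -166)) = Add(Mul(-459, -154), Mul(Mul(-363, Pow(-587, -1)), Add(293, -166))) = Add(70686, Mul(Mul(-363, Rational(-1, 587)), 127)) = Add(70686, Mul(Rational(363, 587), 127)) = Add(70686, Rational(46101, 587)) = Rational(41538783, 587)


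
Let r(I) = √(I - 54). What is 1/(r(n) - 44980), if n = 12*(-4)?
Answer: -22490/1011600251 - I*√102/2023200502 ≈ -2.2232e-5 - 4.9918e-9*I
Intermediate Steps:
n = -48
r(I) = √(-54 + I)
1/(r(n) - 44980) = 1/(√(-54 - 48) - 44980) = 1/(√(-102) - 44980) = 1/(I*√102 - 44980) = 1/(-44980 + I*√102)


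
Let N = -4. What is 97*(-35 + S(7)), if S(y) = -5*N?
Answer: -1455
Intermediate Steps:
S(y) = 20 (S(y) = -5*(-4) = 20)
97*(-35 + S(7)) = 97*(-35 + 20) = 97*(-15) = -1455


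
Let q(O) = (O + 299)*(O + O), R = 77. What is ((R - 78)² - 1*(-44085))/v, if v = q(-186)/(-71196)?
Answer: 261562238/3503 ≈ 74668.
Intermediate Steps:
q(O) = 2*O*(299 + O) (q(O) = (299 + O)*(2*O) = 2*O*(299 + O))
v = 3503/5933 (v = (2*(-186)*(299 - 186))/(-71196) = (2*(-186)*113)*(-1/71196) = -42036*(-1/71196) = 3503/5933 ≈ 0.59043)
((R - 78)² - 1*(-44085))/v = ((77 - 78)² - 1*(-44085))/(3503/5933) = ((-1)² + 44085)*(5933/3503) = (1 + 44085)*(5933/3503) = 44086*(5933/3503) = 261562238/3503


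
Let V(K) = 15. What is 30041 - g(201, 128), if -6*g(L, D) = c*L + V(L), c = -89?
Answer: 27062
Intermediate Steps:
g(L, D) = -5/2 + 89*L/6 (g(L, D) = -(-89*L + 15)/6 = -(15 - 89*L)/6 = -5/2 + 89*L/6)
30041 - g(201, 128) = 30041 - (-5/2 + (89/6)*201) = 30041 - (-5/2 + 5963/2) = 30041 - 1*2979 = 30041 - 2979 = 27062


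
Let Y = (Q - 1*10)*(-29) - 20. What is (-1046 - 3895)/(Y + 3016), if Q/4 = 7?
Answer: -4941/2474 ≈ -1.9972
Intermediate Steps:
Q = 28 (Q = 4*7 = 28)
Y = -542 (Y = (28 - 1*10)*(-29) - 20 = (28 - 10)*(-29) - 20 = 18*(-29) - 20 = -522 - 20 = -542)
(-1046 - 3895)/(Y + 3016) = (-1046 - 3895)/(-542 + 3016) = -4941/2474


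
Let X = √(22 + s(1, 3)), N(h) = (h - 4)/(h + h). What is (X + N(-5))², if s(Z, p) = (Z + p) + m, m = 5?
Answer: 3181/100 + 9*√31/5 ≈ 41.832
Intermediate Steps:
s(Z, p) = 5 + Z + p (s(Z, p) = (Z + p) + 5 = 5 + Z + p)
N(h) = (-4 + h)/(2*h) (N(h) = (-4 + h)/((2*h)) = (-4 + h)*(1/(2*h)) = (-4 + h)/(2*h))
X = √31 (X = √(22 + (5 + 1 + 3)) = √(22 + 9) = √31 ≈ 5.5678)
(X + N(-5))² = (√31 + (½)*(-4 - 5)/(-5))² = (√31 + (½)*(-⅕)*(-9))² = (√31 + 9/10)² = (9/10 + √31)²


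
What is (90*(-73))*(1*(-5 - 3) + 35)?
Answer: -177390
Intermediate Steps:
(90*(-73))*(1*(-5 - 3) + 35) = -6570*(1*(-8) + 35) = -6570*(-8 + 35) = -6570*27 = -177390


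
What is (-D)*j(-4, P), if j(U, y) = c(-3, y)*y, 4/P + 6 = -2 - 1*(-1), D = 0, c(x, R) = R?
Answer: 0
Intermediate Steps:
P = -4/7 (P = 4/(-6 + (-2 - 1*(-1))) = 4/(-6 + (-2 + 1)) = 4/(-6 - 1) = 4/(-7) = 4*(-⅐) = -4/7 ≈ -0.57143)
j(U, y) = y² (j(U, y) = y*y = y²)
(-D)*j(-4, P) = (-1*0)*(-4/7)² = 0*(16/49) = 0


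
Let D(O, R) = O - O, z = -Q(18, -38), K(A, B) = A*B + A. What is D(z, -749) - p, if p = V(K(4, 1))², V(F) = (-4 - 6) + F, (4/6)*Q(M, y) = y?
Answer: -4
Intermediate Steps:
K(A, B) = A + A*B
Q(M, y) = 3*y/2
V(F) = -10 + F
z = 57 (z = -3*(-38)/2 = -1*(-57) = 57)
p = 4 (p = (-10 + 4*(1 + 1))² = (-10 + 4*2)² = (-10 + 8)² = (-2)² = 4)
D(O, R) = 0
D(z, -749) - p = 0 - 1*4 = 0 - 4 = -4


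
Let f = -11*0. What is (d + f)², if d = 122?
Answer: 14884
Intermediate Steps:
f = 0
(d + f)² = (122 + 0)² = 122² = 14884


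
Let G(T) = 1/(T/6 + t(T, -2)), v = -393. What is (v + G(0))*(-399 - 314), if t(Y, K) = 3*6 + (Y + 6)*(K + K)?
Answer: 1681967/6 ≈ 2.8033e+5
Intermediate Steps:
t(Y, K) = 18 + 2*K*(6 + Y) (t(Y, K) = 18 + (6 + Y)*(2*K) = 18 + 2*K*(6 + Y))
G(T) = 1/(-6 - 23*T/6) (G(T) = 1/(T/6 + (18 + 12*(-2) + 2*(-2)*T)) = 1/(T*(⅙) + (18 - 24 - 4*T)) = 1/(T/6 + (-6 - 4*T)) = 1/(-6 - 23*T/6))
(v + G(0))*(-399 - 314) = (-393 - 6/(36 + 23*0))*(-399 - 314) = (-393 - 6/(36 + 0))*(-713) = (-393 - 6/36)*(-713) = (-393 - 6*1/36)*(-713) = (-393 - ⅙)*(-713) = -2359/6*(-713) = 1681967/6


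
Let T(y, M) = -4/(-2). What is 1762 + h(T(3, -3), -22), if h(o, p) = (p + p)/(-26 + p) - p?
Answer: 21419/12 ≈ 1784.9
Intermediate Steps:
T(y, M) = 2 (T(y, M) = -4*(-1/2) = 2)
h(o, p) = -p + 2*p/(-26 + p) (h(o, p) = (2*p)/(-26 + p) - p = 2*p/(-26 + p) - p = -p + 2*p/(-26 + p))
1762 + h(T(3, -3), -22) = 1762 - 22*(28 - 1*(-22))/(-26 - 22) = 1762 - 22*(28 + 22)/(-48) = 1762 - 22*(-1/48)*50 = 1762 + 275/12 = 21419/12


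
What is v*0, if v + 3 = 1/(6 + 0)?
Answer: 0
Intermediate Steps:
v = -17/6 (v = -3 + 1/(6 + 0) = -3 + 1/6 = -17/6 ≈ -2.8333)
v*0 = -17/6*0 = 0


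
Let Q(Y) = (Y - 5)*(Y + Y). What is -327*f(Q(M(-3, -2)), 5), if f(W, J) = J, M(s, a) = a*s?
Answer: -1635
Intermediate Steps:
Q(Y) = 2*Y*(-5 + Y) (Q(Y) = (-5 + Y)*(2*Y) = 2*Y*(-5 + Y))
-327*f(Q(M(-3, -2)), 5) = -327*5 = -1635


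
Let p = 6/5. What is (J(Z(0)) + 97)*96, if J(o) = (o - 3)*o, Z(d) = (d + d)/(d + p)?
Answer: 9312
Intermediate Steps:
p = 6/5 (p = 6*(1/5) = 6/5 ≈ 1.2000)
Z(d) = 2*d/(6/5 + d) (Z(d) = (d + d)/(d + 6/5) = (2*d)/(6/5 + d) = 2*d/(6/5 + d))
J(o) = o*(-3 + o) (J(o) = (-3 + o)*o = o*(-3 + o))
(J(Z(0)) + 97)*96 = ((10*0/(6 + 5*0))*(-3 + 10*0/(6 + 5*0)) + 97)*96 = ((10*0/(6 + 0))*(-3 + 10*0/(6 + 0)) + 97)*96 = ((10*0/6)*(-3 + 10*0/6) + 97)*96 = ((10*0*(1/6))*(-3 + 10*0*(1/6)) + 97)*96 = (0*(-3 + 0) + 97)*96 = (0*(-3) + 97)*96 = (0 + 97)*96 = 97*96 = 9312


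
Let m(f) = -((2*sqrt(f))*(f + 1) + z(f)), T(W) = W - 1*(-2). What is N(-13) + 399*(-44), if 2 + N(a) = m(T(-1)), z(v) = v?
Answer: -17563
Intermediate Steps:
T(W) = 2 + W (T(W) = W + 2 = 2 + W)
m(f) = -f - 2*sqrt(f)*(1 + f) (m(f) = -((2*sqrt(f))*(f + 1) + f) = -((2*sqrt(f))*(1 + f) + f) = -(2*sqrt(f)*(1 + f) + f) = -(f + 2*sqrt(f)*(1 + f)) = -f - 2*sqrt(f)*(1 + f))
N(a) = -7 (N(a) = -2 + (-(2 - 1) - 2*sqrt(2 - 1) - 2*(2 - 1)**(3/2)) = -2 + (-1*1 - 2*sqrt(1) - 2*1**(3/2)) = -2 + (-1 - 2*1 - 2*1) = -2 + (-1 - 2 - 2) = -2 - 5 = -7)
N(-13) + 399*(-44) = -7 + 399*(-44) = -7 - 17556 = -17563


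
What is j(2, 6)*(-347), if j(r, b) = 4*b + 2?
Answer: -9022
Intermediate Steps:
j(r, b) = 2 + 4*b
j(2, 6)*(-347) = (2 + 4*6)*(-347) = (2 + 24)*(-347) = 26*(-347) = -9022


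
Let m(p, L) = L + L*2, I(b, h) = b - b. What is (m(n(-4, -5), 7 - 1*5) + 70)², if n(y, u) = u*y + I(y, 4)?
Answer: 5776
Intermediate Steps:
I(b, h) = 0
n(y, u) = u*y (n(y, u) = u*y + 0 = u*y)
m(p, L) = 3*L (m(p, L) = L + 2*L = 3*L)
(m(n(-4, -5), 7 - 1*5) + 70)² = (3*(7 - 1*5) + 70)² = (3*(7 - 5) + 70)² = (3*2 + 70)² = (6 + 70)² = 76² = 5776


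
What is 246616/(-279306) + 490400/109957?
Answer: 54927253444/15355824921 ≈ 3.5770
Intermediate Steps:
246616/(-279306) + 490400/109957 = 246616*(-1/279306) + 490400*(1/109957) = -123308/139653 + 490400/109957 = 54927253444/15355824921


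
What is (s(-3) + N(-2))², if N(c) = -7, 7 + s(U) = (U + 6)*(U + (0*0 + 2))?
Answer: 289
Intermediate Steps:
s(U) = -7 + (2 + U)*(6 + U) (s(U) = -7 + (U + 6)*(U + (0*0 + 2)) = -7 + (6 + U)*(U + (0 + 2)) = -7 + (6 + U)*(U + 2) = -7 + (6 + U)*(2 + U) = -7 + (2 + U)*(6 + U))
(s(-3) + N(-2))² = ((5 + (-3)² + 8*(-3)) - 7)² = ((5 + 9 - 24) - 7)² = (-10 - 7)² = (-17)² = 289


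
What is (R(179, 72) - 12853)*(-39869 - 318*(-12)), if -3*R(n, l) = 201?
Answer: 465804760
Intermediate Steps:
R(n, l) = -67 (R(n, l) = -⅓*201 = -67)
(R(179, 72) - 12853)*(-39869 - 318*(-12)) = (-67 - 12853)*(-39869 - 318*(-12)) = -12920*(-39869 + 3816) = -12920*(-36053) = 465804760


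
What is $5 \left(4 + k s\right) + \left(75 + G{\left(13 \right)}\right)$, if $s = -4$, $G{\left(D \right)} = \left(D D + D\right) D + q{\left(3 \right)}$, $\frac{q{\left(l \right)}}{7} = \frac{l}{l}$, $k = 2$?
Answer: $2428$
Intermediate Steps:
$q{\left(l \right)} = 7$ ($q{\left(l \right)} = 7 \frac{l}{l} = 7 \cdot 1 = 7$)
$G{\left(D \right)} = 7 + D \left(D + D^{2}\right)$ ($G{\left(D \right)} = \left(D D + D\right) D + 7 = \left(D^{2} + D\right) D + 7 = \left(D + D^{2}\right) D + 7 = D \left(D + D^{2}\right) + 7 = 7 + D \left(D + D^{2}\right)$)
$5 \left(4 + k s\right) + \left(75 + G{\left(13 \right)}\right) = 5 \left(4 + 2 \left(-4\right)\right) + \left(75 + \left(7 + 13^{2} + 13^{3}\right)\right) = 5 \left(4 - 8\right) + \left(75 + \left(7 + 169 + 2197\right)\right) = 5 \left(-4\right) + \left(75 + 2373\right) = -20 + 2448 = 2428$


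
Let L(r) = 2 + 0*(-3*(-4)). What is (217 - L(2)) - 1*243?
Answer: -28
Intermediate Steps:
L(r) = 2 (L(r) = 2 + 0*12 = 2 + 0 = 2)
(217 - L(2)) - 1*243 = (217 - 1*2) - 1*243 = (217 - 2) - 243 = 215 - 243 = -28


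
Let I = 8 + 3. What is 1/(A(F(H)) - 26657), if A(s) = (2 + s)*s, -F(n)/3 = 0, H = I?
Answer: -1/26657 ≈ -3.7514e-5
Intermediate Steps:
I = 11
H = 11
F(n) = 0 (F(n) = -3*0 = 0)
A(s) = s*(2 + s)
1/(A(F(H)) - 26657) = 1/(0*(2 + 0) - 26657) = 1/(0*2 - 26657) = 1/(0 - 26657) = 1/(-26657) = -1/26657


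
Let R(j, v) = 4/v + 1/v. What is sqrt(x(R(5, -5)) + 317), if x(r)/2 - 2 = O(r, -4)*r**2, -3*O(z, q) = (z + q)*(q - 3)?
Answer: sqrt(2679)/3 ≈ 17.253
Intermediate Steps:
R(j, v) = 5/v (R(j, v) = 4/v + 1/v = 5/v)
O(z, q) = -(-3 + q)*(q + z)/3 (O(z, q) = -(z + q)*(q - 3)/3 = -(q + z)*(-3 + q)/3 = -(-3 + q)*(q + z)/3)
x(r) = 4 + 2*r**2*(-28/3 + 7*r/3) (x(r) = 4 + 2*((-4 + r - 1/3*(-4)**2 - 1/3*(-4)*r)*r**2) = 4 + 2*((-4 + r - 1/3*16 + 4*r/3)*r**2) = 4 + 2*((-4 + r - 16/3 + 4*r/3)*r**2) = 4 + 2*((-28/3 + 7*r/3)*r**2) = 4 + 2*(r**2*(-28/3 + 7*r/3)) = 4 + 2*r**2*(-28/3 + 7*r/3))
sqrt(x(R(5, -5)) + 317) = sqrt((4 + 14*(5/(-5))**2*(-4 + 5/(-5))/3) + 317) = sqrt((4 + 14*(5*(-1/5))**2*(-4 + 5*(-1/5))/3) + 317) = sqrt((4 + (14/3)*(-1)**2*(-4 - 1)) + 317) = sqrt((4 + (14/3)*1*(-5)) + 317) = sqrt((4 - 70/3) + 317) = sqrt(-58/3 + 317) = sqrt(893/3) = sqrt(2679)/3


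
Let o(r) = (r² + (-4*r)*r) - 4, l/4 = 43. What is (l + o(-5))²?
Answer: 8649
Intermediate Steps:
l = 172 (l = 4*43 = 172)
o(r) = -4 - 3*r² (o(r) = (r² - 4*r²) - 4 = -3*r² - 4 = -4 - 3*r²)
(l + o(-5))² = (172 + (-4 - 3*(-5)²))² = (172 + (-4 - 3*25))² = (172 + (-4 - 75))² = (172 - 79)² = 93² = 8649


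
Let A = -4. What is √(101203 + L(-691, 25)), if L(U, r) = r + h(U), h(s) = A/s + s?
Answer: √48004510061/691 ≈ 317.08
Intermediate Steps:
h(s) = s - 4/s (h(s) = -4/s + s = s - 4/s)
L(U, r) = U + r - 4/U (L(U, r) = r + (U - 4/U) = U + r - 4/U)
√(101203 + L(-691, 25)) = √(101203 + (-691 + 25 - 4/(-691))) = √(101203 + (-691 + 25 - 4*(-1/691))) = √(101203 + (-691 + 25 + 4/691)) = √(101203 - 460202/691) = √(69471071/691) = √48004510061/691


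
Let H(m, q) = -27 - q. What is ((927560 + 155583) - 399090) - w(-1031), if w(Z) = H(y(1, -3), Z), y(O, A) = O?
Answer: 683049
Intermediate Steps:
w(Z) = -27 - Z
((927560 + 155583) - 399090) - w(-1031) = ((927560 + 155583) - 399090) - (-27 - 1*(-1031)) = (1083143 - 399090) - (-27 + 1031) = 684053 - 1*1004 = 684053 - 1004 = 683049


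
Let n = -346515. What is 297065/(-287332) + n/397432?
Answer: -54406996265/28548732856 ≈ -1.9058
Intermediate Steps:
297065/(-287332) + n/397432 = 297065/(-287332) - 346515/397432 = 297065*(-1/287332) - 346515*1/397432 = -297065/287332 - 346515/397432 = -54406996265/28548732856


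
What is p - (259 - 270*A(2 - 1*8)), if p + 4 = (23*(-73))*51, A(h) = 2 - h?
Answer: -83732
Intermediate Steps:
p = -85633 (p = -4 + (23*(-73))*51 = -4 - 1679*51 = -4 - 85629 = -85633)
p - (259 - 270*A(2 - 1*8)) = -85633 - (259 - 270*(2 - (2 - 1*8))) = -85633 - (259 - 270*(2 - (2 - 8))) = -85633 - (259 - 270*(2 - 1*(-6))) = -85633 - (259 - 270*(2 + 6)) = -85633 - (259 - 270*8) = -85633 - (259 - 2160) = -85633 - 1*(-1901) = -85633 + 1901 = -83732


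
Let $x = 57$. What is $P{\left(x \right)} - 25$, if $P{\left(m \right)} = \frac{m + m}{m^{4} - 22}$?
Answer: $- \frac{263899361}{10555979} \approx -25.0$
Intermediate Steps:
$P{\left(m \right)} = \frac{2 m}{-22 + m^{4}}$
$P{\left(x \right)} - 25 = 2 \cdot 57 \frac{1}{-22 + 57^{4}} - 25 = 2 \cdot 57 \frac{1}{-22 + 10556001} - 25 = 2 \cdot 57 \cdot \frac{1}{10555979} - 25 = \frac{114}{10555979} - 25 = - \frac{263899361}{10555979}$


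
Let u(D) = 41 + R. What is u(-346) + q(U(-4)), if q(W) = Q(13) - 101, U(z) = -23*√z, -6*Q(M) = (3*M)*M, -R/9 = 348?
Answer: -6553/2 ≈ -3276.5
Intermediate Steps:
R = -3132 (R = -9*348 = -3132)
Q(M) = -M²/2 (Q(M) = -3*M*M/6 = -M²/2)
u(D) = -3091 (u(D) = 41 - 3132 = -3091)
q(W) = -371/2 (q(W) = -½*13² - 101 = -½*169 - 101 = -169/2 - 101 = -371/2)
u(-346) + q(U(-4)) = -3091 - 371/2 = -6553/2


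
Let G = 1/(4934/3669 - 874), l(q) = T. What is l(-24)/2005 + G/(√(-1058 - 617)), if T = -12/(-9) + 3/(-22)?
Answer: 79/132330 + 3669*I*√67/1072593620 ≈ 0.00059699 + 2.7999e-5*I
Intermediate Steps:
T = 79/66 (T = -12*(-⅑) + 3*(-1/22) = 4/3 - 3/22 = 79/66 ≈ 1.1970)
l(q) = 79/66
G = -3669/3201772 (G = 1/(4934*(1/3669) - 874) = 1/(4934/3669 - 874) = 1/(-3201772/3669) = -3669/3201772 ≈ -0.0011459)
l(-24)/2005 + G/(√(-1058 - 617)) = (79/66)/2005 - 3669/(3201772*√(-1058 - 617)) = (79/66)*(1/2005) - 3669*(-I*√67/335)/3201772 = 79/132330 - 3669*(-I*√67/335)/3201772 = 79/132330 - (-3669)*I*√67/1072593620 = 79/132330 + 3669*I*√67/1072593620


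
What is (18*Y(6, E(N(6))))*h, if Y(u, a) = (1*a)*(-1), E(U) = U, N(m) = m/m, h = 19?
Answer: -342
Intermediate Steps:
N(m) = 1
Y(u, a) = -a (Y(u, a) = a*(-1) = -a)
(18*Y(6, E(N(6))))*h = (18*(-1*1))*19 = (18*(-1))*19 = -18*19 = -342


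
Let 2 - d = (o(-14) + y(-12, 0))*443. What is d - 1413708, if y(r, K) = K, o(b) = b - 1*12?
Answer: -1402188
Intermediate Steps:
o(b) = -12 + b (o(b) = b - 12 = -12 + b)
d = 11520 (d = 2 - ((-12 - 14) + 0)*443 = 2 - (-26 + 0)*443 = 2 - (-26)*443 = 2 - 1*(-11518) = 2 + 11518 = 11520)
d - 1413708 = 11520 - 1413708 = -1402188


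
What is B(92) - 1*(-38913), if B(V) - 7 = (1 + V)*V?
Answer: 47476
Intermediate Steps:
B(V) = 7 + V*(1 + V) (B(V) = 7 + (1 + V)*V = 7 + V*(1 + V))
B(92) - 1*(-38913) = (7 + 92 + 92²) - 1*(-38913) = (7 + 92 + 8464) + 38913 = 8563 + 38913 = 47476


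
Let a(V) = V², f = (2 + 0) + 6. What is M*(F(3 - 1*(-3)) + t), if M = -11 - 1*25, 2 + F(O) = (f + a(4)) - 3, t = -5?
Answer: -504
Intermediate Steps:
f = 8 (f = 2 + 6 = 8)
F(O) = 19 (F(O) = -2 + ((8 + 4²) - 3) = -2 + ((8 + 16) - 3) = -2 + (24 - 3) = -2 + 21 = 19)
M = -36 (M = -11 - 25 = -36)
M*(F(3 - 1*(-3)) + t) = -36*(19 - 5) = -36*14 = -504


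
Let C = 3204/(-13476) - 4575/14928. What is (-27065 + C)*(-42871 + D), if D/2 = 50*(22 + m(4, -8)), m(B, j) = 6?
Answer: 6060480704260377/5588048 ≈ 1.0845e+9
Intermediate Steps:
C = -3041167/5588048 (C = 3204*(-1/13476) - 4575*1/14928 = -267/1123 - 1525/4976 = -3041167/5588048 ≈ -0.54423)
D = 2800 (D = 2*(50*(22 + 6)) = 2*(50*28) = 2*1400 = 2800)
(-27065 + C)*(-42871 + D) = (-27065 - 3041167/5588048)*(-42871 + 2800) = -151243560287/5588048*(-40071) = 6060480704260377/5588048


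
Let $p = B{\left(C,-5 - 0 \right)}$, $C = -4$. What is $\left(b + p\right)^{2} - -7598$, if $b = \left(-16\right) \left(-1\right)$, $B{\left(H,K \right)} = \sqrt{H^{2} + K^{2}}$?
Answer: $7895 + 32 \sqrt{41} \approx 8099.9$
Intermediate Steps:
$p = \sqrt{41}$ ($p = \sqrt{\left(-4\right)^{2} + \left(-5 - 0\right)^{2}} = \sqrt{16 + \left(-5 + 0\right)^{2}} = \sqrt{16 + \left(-5\right)^{2}} = \sqrt{16 + 25} = \sqrt{41} \approx 6.4031$)
$b = 16$
$\left(b + p\right)^{2} - -7598 = \left(16 + \sqrt{41}\right)^{2} - -7598 = \left(16 + \sqrt{41}\right)^{2} + 7598 = 7598 + \left(16 + \sqrt{41}\right)^{2}$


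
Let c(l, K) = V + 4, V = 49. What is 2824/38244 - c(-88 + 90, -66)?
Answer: -506027/9561 ≈ -52.926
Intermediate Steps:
c(l, K) = 53 (c(l, K) = 49 + 4 = 53)
2824/38244 - c(-88 + 90, -66) = 2824/38244 - 1*53 = 2824*(1/38244) - 53 = 706/9561 - 53 = -506027/9561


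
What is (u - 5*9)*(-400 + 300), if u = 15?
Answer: 3000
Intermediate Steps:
(u - 5*9)*(-400 + 300) = (15 - 5*9)*(-400 + 300) = (15 - 45)*(-100) = -30*(-100) = 3000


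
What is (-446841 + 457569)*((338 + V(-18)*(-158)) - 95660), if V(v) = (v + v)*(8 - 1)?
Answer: -595468368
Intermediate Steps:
V(v) = 14*v (V(v) = (2*v)*7 = 14*v)
(-446841 + 457569)*((338 + V(-18)*(-158)) - 95660) = (-446841 + 457569)*((338 + (14*(-18))*(-158)) - 95660) = 10728*((338 - 252*(-158)) - 95660) = 10728*((338 + 39816) - 95660) = 10728*(40154 - 95660) = 10728*(-55506) = -595468368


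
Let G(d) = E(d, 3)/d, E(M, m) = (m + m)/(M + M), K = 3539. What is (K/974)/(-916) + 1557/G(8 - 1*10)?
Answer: 1852170445/892184 ≈ 2076.0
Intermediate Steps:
E(M, m) = m/M (E(M, m) = (2*m)/((2*M)) = (2*m)*(1/(2*M)) = m/M)
G(d) = 3/d² (G(d) = (3/d)/d = 3/d²)
(K/974)/(-916) + 1557/G(8 - 1*10) = (3539/974)/(-916) + 1557/((3/(8 - 1*10)²)) = (3539*(1/974))*(-1/916) + 1557/((3/(8 - 10)²)) = (3539/974)*(-1/916) + 1557/((3/(-2)²)) = -3539/892184 + 1557/((3*(¼))) = -3539/892184 + 1557/(¾) = -3539/892184 + 1557*(4/3) = -3539/892184 + 2076 = 1852170445/892184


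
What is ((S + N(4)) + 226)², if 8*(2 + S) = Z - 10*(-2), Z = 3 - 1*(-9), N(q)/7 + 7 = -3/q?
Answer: 483025/16 ≈ 30189.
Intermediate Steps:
N(q) = -49 - 21/q (N(q) = -49 + 7*(-3/q) = -49 - 21/q)
Z = 12 (Z = 3 + 9 = 12)
S = 2 (S = -2 + (12 - 10*(-2))/8 = -2 + (12 - 1*(-20))/8 = -2 + (12 + 20)/8 = -2 + (⅛)*32 = -2 + 4 = 2)
((S + N(4)) + 226)² = ((2 + (-49 - 21/4)) + 226)² = ((2 - 217/4) + 226)² = (-209/4 + 226)² = (695/4)² = 483025/16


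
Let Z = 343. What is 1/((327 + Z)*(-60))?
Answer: -1/40200 ≈ -2.4876e-5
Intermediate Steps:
1/((327 + Z)*(-60)) = 1/((327 + 343)*(-60)) = 1/(670*(-60)) = 1/(-40200) = -1/40200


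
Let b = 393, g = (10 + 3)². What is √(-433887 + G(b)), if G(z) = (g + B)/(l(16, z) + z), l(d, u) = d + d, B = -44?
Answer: I*√125393258/17 ≈ 658.7*I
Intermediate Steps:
g = 169 (g = 13² = 169)
l(d, u) = 2*d
G(z) = 125/(32 + z) (G(z) = (169 - 44)/(2*16 + z) = 125/(32 + z))
√(-433887 + G(b)) = √(-433887 + 125/(32 + 393)) = √(-433887 + 125/425) = √(-433887 + 125*(1/425)) = √(-433887 + 5/17) = √(-7376074/17) = I*√125393258/17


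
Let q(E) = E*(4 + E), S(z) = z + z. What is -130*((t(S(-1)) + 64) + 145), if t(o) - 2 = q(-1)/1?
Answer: -27040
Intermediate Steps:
S(z) = 2*z
t(o) = -1 (t(o) = 2 - (4 - 1)/1 = 2 - 1*3*1 = 2 - 3*1 = 2 - 3 = -1)
-130*((t(S(-1)) + 64) + 145) = -130*((-1 + 64) + 145) = -130*(63 + 145) = -130*208 = -27040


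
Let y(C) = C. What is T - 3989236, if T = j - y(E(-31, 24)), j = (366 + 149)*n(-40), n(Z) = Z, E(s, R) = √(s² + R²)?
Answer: -4009836 - √1537 ≈ -4.0099e+6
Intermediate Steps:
E(s, R) = √(R² + s²)
j = -20600 (j = (366 + 149)*(-40) = 515*(-40) = -20600)
T = -20600 - √1537 (T = -20600 - √(24² + (-31)²) = -20600 - √(576 + 961) = -20600 - √1537 ≈ -20639.)
T - 3989236 = (-20600 - √1537) - 3989236 = -4009836 - √1537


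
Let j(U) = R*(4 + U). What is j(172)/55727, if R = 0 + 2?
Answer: 352/55727 ≈ 0.0063165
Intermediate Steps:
R = 2
j(U) = 8 + 2*U (j(U) = 2*(4 + U) = 8 + 2*U)
j(172)/55727 = (8 + 2*172)/55727 = (8 + 344)*(1/55727) = 352*(1/55727) = 352/55727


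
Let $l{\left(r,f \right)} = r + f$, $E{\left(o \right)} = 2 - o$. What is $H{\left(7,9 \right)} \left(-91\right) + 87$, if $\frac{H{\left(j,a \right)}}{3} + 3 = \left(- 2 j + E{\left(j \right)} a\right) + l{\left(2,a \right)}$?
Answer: $14010$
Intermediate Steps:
$l{\left(r,f \right)} = f + r$
$H{\left(j,a \right)} = -3 - 6 j + 3 a + 3 a \left(2 - j\right)$ ($H{\left(j,a \right)} = -9 + 3 \left(\left(- 2 j + \left(2 - j\right) a\right) + \left(a + 2\right)\right) = -9 + 3 \left(\left(- 2 j + a \left(2 - j\right)\right) + \left(2 + a\right)\right) = -9 + 3 \left(2 + a - 2 j + a \left(2 - j\right)\right) = -9 + \left(6 - 6 j + 3 a + 3 a \left(2 - j\right)\right) = -3 - 6 j + 3 a + 3 a \left(2 - j\right)$)
$H{\left(7,9 \right)} \left(-91\right) + 87 = \left(-3 - 42 + 3 \cdot 9 - 27 \left(-2 + 7\right)\right) \left(-91\right) + 87 = \left(-3 - 42 + 27 - 27 \cdot 5\right) \left(-91\right) + 87 = \left(-3 - 42 + 27 - 135\right) \left(-91\right) + 87 = \left(-153\right) \left(-91\right) + 87 = 13923 + 87 = 14010$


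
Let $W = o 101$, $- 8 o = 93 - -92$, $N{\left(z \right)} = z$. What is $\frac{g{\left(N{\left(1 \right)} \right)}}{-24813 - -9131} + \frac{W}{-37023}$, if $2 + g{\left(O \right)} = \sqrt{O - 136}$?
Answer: $\frac{146805269}{2322378744} - \frac{3 i \sqrt{15}}{15682} \approx 0.063213 - 0.00074091 i$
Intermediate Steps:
$g{\left(O \right)} = -2 + \sqrt{-136 + O}$ ($g{\left(O \right)} = -2 + \sqrt{O - 136} = -2 + \sqrt{-136 + O}$)
$o = - \frac{185}{8}$ ($o = - \frac{93 - -92}{8} = - \frac{93 + 92}{8} = \left(- \frac{1}{8}\right) 185 = - \frac{185}{8} \approx -23.125$)
$W = - \frac{18685}{8}$ ($W = \left(- \frac{185}{8}\right) 101 = - \frac{18685}{8} \approx -2335.6$)
$\frac{g{\left(N{\left(1 \right)} \right)}}{-24813 - -9131} + \frac{W}{-37023} = \frac{-2 + \sqrt{-136 + 1}}{-24813 - -9131} - \frac{18685}{8 \left(-37023\right)} = \frac{-2 + \sqrt{-135}}{-24813 + 9131} - - \frac{18685}{296184} = \frac{-2 + 3 i \sqrt{15}}{-15682} + \frac{18685}{296184} = \left(-2 + 3 i \sqrt{15}\right) \left(- \frac{1}{15682}\right) + \frac{18685}{296184} = \left(\frac{1}{7841} - \frac{3 i \sqrt{15}}{15682}\right) + \frac{18685}{296184} = \frac{146805269}{2322378744} - \frac{3 i \sqrt{15}}{15682}$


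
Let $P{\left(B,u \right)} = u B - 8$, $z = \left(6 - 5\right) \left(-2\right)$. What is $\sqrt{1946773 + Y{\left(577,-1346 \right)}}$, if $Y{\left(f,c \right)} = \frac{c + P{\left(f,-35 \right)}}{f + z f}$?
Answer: $\frac{\sqrt{648149621890}}{577} \approx 1395.3$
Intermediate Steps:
$z = -2$ ($z = 1 \left(-2\right) = -2$)
$P{\left(B,u \right)} = -8 + B u$ ($P{\left(B,u \right)} = B u - 8 = -8 + B u$)
$Y{\left(f,c \right)} = - \frac{-8 + c - 35 f}{f}$ ($Y{\left(f,c \right)} = \frac{c + \left(-8 + f \left(-35\right)\right)}{f - 2 f} = \frac{c - \left(8 + 35 f\right)}{\left(-1\right) f} = \left(-8 + c - 35 f\right) \left(- \frac{1}{f}\right) = - \frac{-8 + c - 35 f}{f}$)
$\sqrt{1946773 + Y{\left(577,-1346 \right)}} = \sqrt{1946773 + \frac{8 - -1346 + 35 \cdot 577}{577}} = \sqrt{1946773 + \frac{8 + 1346 + 20195}{577}} = \sqrt{1946773 + \frac{1}{577} \cdot 21549} = \sqrt{1946773 + \frac{21549}{577}} = \sqrt{\frac{1123309570}{577}} = \frac{\sqrt{648149621890}}{577}$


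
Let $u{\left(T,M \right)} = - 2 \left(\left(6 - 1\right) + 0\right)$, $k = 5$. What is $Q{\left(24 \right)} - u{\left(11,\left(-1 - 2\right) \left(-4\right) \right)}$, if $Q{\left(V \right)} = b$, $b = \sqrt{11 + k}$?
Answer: $14$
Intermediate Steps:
$u{\left(T,M \right)} = -10$ ($u{\left(T,M \right)} = - 2 \left(5 + 0\right) = \left(-2\right) 5 = -10$)
$b = 4$ ($b = \sqrt{11 + 5} = \sqrt{16} = 4$)
$Q{\left(V \right)} = 4$
$Q{\left(24 \right)} - u{\left(11,\left(-1 - 2\right) \left(-4\right) \right)} = 4 - -10 = 4 + 10 = 14$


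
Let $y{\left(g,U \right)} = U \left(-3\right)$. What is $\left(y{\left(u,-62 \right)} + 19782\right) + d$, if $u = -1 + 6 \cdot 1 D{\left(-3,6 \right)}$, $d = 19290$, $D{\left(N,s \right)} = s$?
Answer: $39258$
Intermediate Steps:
$u = 35$ ($u = -1 + 6 \cdot 1 \cdot 6 = -1 + 6 \cdot 6 = -1 + 36 = 35$)
$y{\left(g,U \right)} = - 3 U$
$\left(y{\left(u,-62 \right)} + 19782\right) + d = \left(\left(-3\right) \left(-62\right) + 19782\right) + 19290 = \left(186 + 19782\right) + 19290 = 19968 + 19290 = 39258$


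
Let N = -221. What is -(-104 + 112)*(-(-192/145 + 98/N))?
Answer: -453136/32045 ≈ -14.141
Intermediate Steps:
-(-104 + 112)*(-(-192/145 + 98/N)) = -(-104 + 112)*(-(-192/145 + 98/(-221))) = -8*(-(-192*1/145 + 98*(-1/221))) = -8*(-(-192/145 - 98/221)) = -8*(-1*(-56642/32045)) = -8*56642/32045 = -1*453136/32045 = -453136/32045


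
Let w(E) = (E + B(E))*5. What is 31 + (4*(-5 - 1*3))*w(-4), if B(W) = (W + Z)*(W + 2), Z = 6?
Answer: 1311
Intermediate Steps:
B(W) = (2 + W)*(6 + W) (B(W) = (W + 6)*(W + 2) = (6 + W)*(2 + W) = (2 + W)*(6 + W))
w(E) = 60 + 5*E² + 45*E (w(E) = (E + (12 + E² + 8*E))*5 = (12 + E² + 9*E)*5 = 60 + 5*E² + 45*E)
31 + (4*(-5 - 1*3))*w(-4) = 31 + (4*(-5 - 1*3))*(60 + 5*(-4)² + 45*(-4)) = 31 + (4*(-5 - 3))*(60 + 5*16 - 180) = 31 + (4*(-8))*(60 + 80 - 180) = 31 - 32*(-40) = 31 + 1280 = 1311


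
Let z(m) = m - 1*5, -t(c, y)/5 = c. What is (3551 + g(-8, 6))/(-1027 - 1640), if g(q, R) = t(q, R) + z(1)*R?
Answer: -1189/889 ≈ -1.3375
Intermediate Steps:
t(c, y) = -5*c
z(m) = -5 + m (z(m) = m - 5 = -5 + m)
g(q, R) = -5*q - 4*R (g(q, R) = -5*q + (-5 + 1)*R = -5*q - 4*R)
(3551 + g(-8, 6))/(-1027 - 1640) = (3551 + (-5*(-8) - 4*6))/(-1027 - 1640) = (3551 + (40 - 24))/(-2667) = (3551 + 16)*(-1/2667) = 3567*(-1/2667) = -1189/889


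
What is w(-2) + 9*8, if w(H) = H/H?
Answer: 73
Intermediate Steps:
w(H) = 1
w(-2) + 9*8 = 1 + 9*8 = 1 + 72 = 73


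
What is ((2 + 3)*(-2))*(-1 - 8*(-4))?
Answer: -310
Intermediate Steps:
((2 + 3)*(-2))*(-1 - 8*(-4)) = (5*(-2))*(-1 + 32) = -10*31 = -310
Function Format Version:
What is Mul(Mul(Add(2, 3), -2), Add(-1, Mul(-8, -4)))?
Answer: -310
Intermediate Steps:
Mul(Mul(Add(2, 3), -2), Add(-1, Mul(-8, -4))) = Mul(Mul(5, -2), Add(-1, 32)) = Mul(-10, 31) = -310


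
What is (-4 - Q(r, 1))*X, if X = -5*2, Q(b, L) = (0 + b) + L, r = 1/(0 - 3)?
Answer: 140/3 ≈ 46.667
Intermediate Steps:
r = -1/3 (r = 1/(-3) = -1/3 ≈ -0.33333)
Q(b, L) = L + b (Q(b, L) = b + L = L + b)
X = -10
(-4 - Q(r, 1))*X = (-4 - (1 - 1/3))*(-10) = (-4 - 1*2/3)*(-10) = (-4 - 2/3)*(-10) = -14/3*(-10) = 140/3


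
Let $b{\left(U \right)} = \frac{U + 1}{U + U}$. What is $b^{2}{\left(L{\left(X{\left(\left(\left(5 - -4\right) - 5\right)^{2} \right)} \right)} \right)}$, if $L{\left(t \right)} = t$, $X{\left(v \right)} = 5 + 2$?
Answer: $\frac{16}{49} \approx 0.32653$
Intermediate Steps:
$X{\left(v \right)} = 7$
$b{\left(U \right)} = \frac{1 + U}{2 U}$
$b^{2}{\left(L{\left(X{\left(\left(\left(5 - -4\right) - 5\right)^{2} \right)} \right)} \right)} = \left(\frac{1 + 7}{2 \cdot 7}\right)^{2} = \left(\frac{1}{2} \cdot \frac{1}{7} \cdot 8\right)^{2} = \left(\frac{4}{7}\right)^{2} = \frac{16}{49}$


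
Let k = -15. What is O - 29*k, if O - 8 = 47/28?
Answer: 12451/28 ≈ 444.68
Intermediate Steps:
O = 271/28 (O = 8 + 47/28 = 271/28 ≈ 9.6786)
O - 29*k = 271/28 - 29*(-15) = 271/28 + 435 = 12451/28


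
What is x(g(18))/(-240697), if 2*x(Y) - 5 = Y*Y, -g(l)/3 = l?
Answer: -2921/481394 ≈ -0.0060678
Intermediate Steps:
g(l) = -3*l
x(Y) = 5/2 + Y**2/2 (x(Y) = 5/2 + (Y*Y)/2 = 5/2 + Y**2/2)
x(g(18))/(-240697) = (5/2 + (-3*18)**2/2)/(-240697) = (5/2 + (1/2)*(-54)**2)*(-1/240697) = (5/2 + (1/2)*2916)*(-1/240697) = (5/2 + 1458)*(-1/240697) = (2921/2)*(-1/240697) = -2921/481394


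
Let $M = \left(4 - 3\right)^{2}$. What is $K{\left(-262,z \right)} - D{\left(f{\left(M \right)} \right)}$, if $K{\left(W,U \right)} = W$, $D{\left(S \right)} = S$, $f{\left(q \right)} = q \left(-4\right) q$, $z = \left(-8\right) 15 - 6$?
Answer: $-258$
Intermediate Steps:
$M = 1$ ($M = 1^{2} = 1$)
$z = -126$ ($z = -120 - 6 = -126$)
$f{\left(q \right)} = - 4 q^{2}$ ($f{\left(q \right)} = - 4 q q = - 4 q^{2}$)
$K{\left(-262,z \right)} - D{\left(f{\left(M \right)} \right)} = -262 - - 4 \cdot 1^{2} = -262 - \left(-4\right) 1 = -262 - -4 = -262 + 4 = -258$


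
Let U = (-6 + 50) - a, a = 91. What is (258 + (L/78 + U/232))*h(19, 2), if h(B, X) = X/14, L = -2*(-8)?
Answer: 2334407/63336 ≈ 36.857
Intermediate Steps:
L = 16
h(B, X) = X/14 (h(B, X) = X*(1/14) = X/14)
U = -47 (U = (-6 + 50) - 1*91 = 44 - 91 = -47)
(258 + (L/78 + U/232))*h(19, 2) = (258 + (16/78 - 47/232))*((1/14)*2) = (258 + (16*(1/78) - 47*1/232))*(⅐) = (258 + (8/39 - 47/232))*(⅐) = (258 + 23/9048)*(⅐) = (2334407/9048)*(⅐) = 2334407/63336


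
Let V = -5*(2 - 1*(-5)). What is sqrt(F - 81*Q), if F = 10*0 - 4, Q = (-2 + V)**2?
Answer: I*sqrt(110893) ≈ 333.01*I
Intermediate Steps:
V = -35 (V = -5*(2 + 5) = -5*7 = -35)
Q = 1369 (Q = (-2 - 35)**2 = (-37)**2 = 1369)
F = -4 (F = 0 - 4 = -4)
sqrt(F - 81*Q) = sqrt(-4 - 81*1369) = sqrt(-4 - 110889) = sqrt(-110893) = I*sqrt(110893)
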